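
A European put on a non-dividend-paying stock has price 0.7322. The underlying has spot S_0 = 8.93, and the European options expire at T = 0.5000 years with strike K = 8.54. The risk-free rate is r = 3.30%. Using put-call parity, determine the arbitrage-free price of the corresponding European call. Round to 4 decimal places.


Answer: Call price = 1.2620

Derivation:
Put-call parity: C - P = S_0 * exp(-qT) - K * exp(-rT).
S_0 * exp(-qT) = 8.9300 * 1.00000000 = 8.93000000
K * exp(-rT) = 8.5400 * 0.98363538 = 8.40024614
C = P + S*exp(-qT) - K*exp(-rT)
C = 0.7322 + 8.93000000 - 8.40024614 = 1.2620


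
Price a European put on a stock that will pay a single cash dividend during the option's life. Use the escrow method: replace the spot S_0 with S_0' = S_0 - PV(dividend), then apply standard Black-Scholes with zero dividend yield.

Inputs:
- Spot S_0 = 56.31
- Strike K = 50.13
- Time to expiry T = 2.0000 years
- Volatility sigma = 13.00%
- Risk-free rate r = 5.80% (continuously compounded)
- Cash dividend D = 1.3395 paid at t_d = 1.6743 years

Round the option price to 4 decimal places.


Answer: Price = 0.5708

Derivation:
PV(D) = D * exp(-r * t_d) = 1.3395 * 0.90745672 = 1.21553828
S_0' = S_0 - PV(D) = 56.3100 - 1.21553828 = 55.09446172
d1 = (ln(S_0'/K) + (r + sigma^2/2)*T) / (sigma*sqrt(T)) = 1.23650983
d2 = d1 - sigma*sqrt(T) = 1.05266207
exp(-rT) = 0.89047522
N(-d1) = 0.10813456; N(-d2) = 0.14624795
P = K * exp(-rT) * N(-d2) - S_0' * N(-d1) = 50.1300 * 0.89047522 * 0.14624795 - 55.09446172 * 0.10813456 = 0.5708


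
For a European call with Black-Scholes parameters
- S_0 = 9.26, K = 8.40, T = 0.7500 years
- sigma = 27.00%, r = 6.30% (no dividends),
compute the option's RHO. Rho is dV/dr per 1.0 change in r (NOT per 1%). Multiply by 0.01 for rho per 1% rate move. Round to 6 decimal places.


Answer: Rho = 4.159433

Derivation:
d1 = 0.7358429375; d2 = 0.5020160785
phi(d1) = 0.3043213853; exp(-qT) = 1.0000000000; exp(-rT) = 0.9538489056
N(d2) = 0.6921718945
Rho = K*T*exp(-rT)*N(d2) = 8.4000 * 0.7500 * 0.9538489056 * 0.6921718945 = 4.159433


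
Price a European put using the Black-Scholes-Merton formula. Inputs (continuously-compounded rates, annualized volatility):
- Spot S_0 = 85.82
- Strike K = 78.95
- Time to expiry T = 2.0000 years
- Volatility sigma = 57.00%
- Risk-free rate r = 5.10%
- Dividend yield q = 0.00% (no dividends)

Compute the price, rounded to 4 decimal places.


d1 = (ln(S/K) + (r - q + 0.5*sigma^2) * T) / (sigma * sqrt(T)) = 0.63309297
d2 = d1 - sigma * sqrt(T) = -0.17300876
exp(-rT) = 0.90302955; exp(-qT) = 1.00000000
P = K * exp(-rT) * N(-d2) - S_0 * exp(-qT) * N(-d1)
N(-d1) = 0.26333647; N(-d2) = 0.56867773
P = 78.9500 * 0.90302955 * 0.56867773 - 85.8200 * 1.00000000 * 0.26333647 = 17.9439

Answer: Price = 17.9439


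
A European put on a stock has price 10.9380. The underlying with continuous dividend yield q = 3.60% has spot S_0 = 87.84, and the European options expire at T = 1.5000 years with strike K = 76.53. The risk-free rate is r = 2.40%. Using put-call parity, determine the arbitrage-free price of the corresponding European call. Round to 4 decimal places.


Put-call parity: C - P = S_0 * exp(-qT) - K * exp(-rT).
S_0 * exp(-qT) = 87.8400 * 0.94743211 = 83.22243624
K * exp(-rT) = 76.5300 * 0.96464029 = 73.82392166
C = P + S*exp(-qT) - K*exp(-rT)
C = 10.9380 + 83.22243624 - 73.82392166 = 20.3365

Answer: Call price = 20.3365


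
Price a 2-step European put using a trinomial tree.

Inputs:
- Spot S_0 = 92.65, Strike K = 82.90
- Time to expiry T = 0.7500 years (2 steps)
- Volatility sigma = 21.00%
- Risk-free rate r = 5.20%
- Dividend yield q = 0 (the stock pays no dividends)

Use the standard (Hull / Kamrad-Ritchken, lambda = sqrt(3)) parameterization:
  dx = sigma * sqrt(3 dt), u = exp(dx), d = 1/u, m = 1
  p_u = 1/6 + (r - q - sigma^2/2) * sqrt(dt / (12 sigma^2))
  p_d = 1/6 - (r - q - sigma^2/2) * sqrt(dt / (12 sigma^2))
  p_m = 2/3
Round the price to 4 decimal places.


dt = T/N = 0.375000; dx = sigma*sqrt(3*dt) = 0.222739
u = exp(dx) = 1.249494; d = 1/u = 0.800324
p_u = 0.191878, p_m = 0.666667, p_d = 0.141455
Discount per step: exp(-r*dt) = 0.980689
Stock lattice S(k, j) with j the centered position index:
  k=0: S(0,+0) = 92.6500
  k=1: S(1,-1) = 74.1500; S(1,+0) = 92.6500; S(1,+1) = 115.7656
  k=2: S(2,-2) = 59.3440; S(2,-1) = 74.1500; S(2,+0) = 92.6500; S(2,+1) = 115.7656; S(2,+2) = 144.6484
Terminal payoffs V(N, j) = max(K - S_T, 0):
  V(2,-2) = 23.555961; V(2,-1) = 8.749982; V(2,+0) = 0.000000; V(2,+1) = 0.000000; V(2,+2) = 0.000000
Backward induction: V(k, j) = exp(-r*dt) * [p_u * V(k+1, j+1) + p_m * V(k+1, j) + p_d * V(k+1, j-1)]
  V(1,-1) = exp(-r*dt) * [p_u*0.000000 + p_m*8.749982 + p_d*23.555961] = 8.988434
  V(1,+0) = exp(-r*dt) * [p_u*0.000000 + p_m*0.000000 + p_d*8.749982] = 1.213826
  V(1,+1) = exp(-r*dt) * [p_u*0.000000 + p_m*0.000000 + p_d*0.000000] = 0.000000
  V(0,+0) = exp(-r*dt) * [p_u*0.000000 + p_m*1.213826 + p_d*8.988434] = 2.040496

Answer: Price = V(0,0) = 2.0405


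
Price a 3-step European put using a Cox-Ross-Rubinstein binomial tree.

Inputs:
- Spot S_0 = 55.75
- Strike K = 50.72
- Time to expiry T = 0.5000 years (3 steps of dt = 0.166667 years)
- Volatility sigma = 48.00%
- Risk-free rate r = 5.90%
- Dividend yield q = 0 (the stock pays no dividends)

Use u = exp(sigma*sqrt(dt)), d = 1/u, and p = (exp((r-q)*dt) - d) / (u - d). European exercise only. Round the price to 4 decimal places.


Answer: Price = V(0,0) = 4.6169

Derivation:
dt = T/N = 0.166667
u = exp(sigma*sqrt(dt)) = 1.216477; d = 1/u = 0.822046
p = (exp((r-q)*dt) - d) / (u - d) = 0.476220
Discount per step: exp(-r*dt) = 0.990215
Stock lattice S(k, i) with i counting down-moves:
  k=0: S(0,0) = 55.7500
  k=1: S(1,0) = 67.8186; S(1,1) = 45.8291
  k=2: S(2,0) = 82.4998; S(2,1) = 55.7500; S(2,2) = 37.6736
  k=3: S(3,0) = 100.3591; S(3,1) = 67.8186; S(3,2) = 45.8291; S(3,3) = 30.9694
Terminal payoffs V(N, i) = max(K - S_T, 0):
  V(3,0) = 0.000000; V(3,1) = 0.000000; V(3,2) = 4.890947; V(3,3) = 19.750592
Backward induction: V(k, i) = exp(-r*dt) * [p * V(k+1, i) + (1-p) * V(k+1, i+1)].
  V(2,0) = exp(-r*dt) * [p*0.000000 + (1-p)*0.000000] = 0.000000
  V(2,1) = exp(-r*dt) * [p*0.000000 + (1-p)*4.890947] = 2.536714
  V(2,2) = exp(-r*dt) * [p*4.890947 + (1-p)*19.750592] = 12.550118
  V(1,0) = exp(-r*dt) * [p*0.000000 + (1-p)*2.536714] = 1.315679
  V(1,1) = exp(-r*dt) * [p*2.536714 + (1-p)*12.550118] = 7.705394
  V(0,0) = exp(-r*dt) * [p*1.315679 + (1-p)*7.705394] = 4.616862


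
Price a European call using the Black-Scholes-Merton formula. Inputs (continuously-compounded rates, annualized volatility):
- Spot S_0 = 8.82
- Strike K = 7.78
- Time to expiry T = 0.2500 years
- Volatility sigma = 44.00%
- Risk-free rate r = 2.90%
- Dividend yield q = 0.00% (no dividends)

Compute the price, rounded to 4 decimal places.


d1 = (ln(S/K) + (r - q + 0.5*sigma^2) * T) / (sigma * sqrt(T)) = 0.71325242
d2 = d1 - sigma * sqrt(T) = 0.49325242
exp(-rT) = 0.99277622; exp(-qT) = 1.00000000
C = S_0 * exp(-qT) * N(d1) - K * exp(-rT) * N(d2)
N(d1) = 0.76215521; N(d2) = 0.68908288
C = 8.8200 * 1.00000000 * 0.76215521 - 7.7800 * 0.99277622 * 0.68908288 = 1.3999

Answer: Price = 1.3999


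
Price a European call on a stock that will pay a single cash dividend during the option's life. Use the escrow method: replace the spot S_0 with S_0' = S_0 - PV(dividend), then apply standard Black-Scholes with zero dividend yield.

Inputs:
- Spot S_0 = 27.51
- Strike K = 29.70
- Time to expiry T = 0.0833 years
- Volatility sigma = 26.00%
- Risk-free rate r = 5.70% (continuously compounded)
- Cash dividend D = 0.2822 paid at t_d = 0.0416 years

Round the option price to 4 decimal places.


PV(D) = D * exp(-r * t_d) = 0.2822 * 0.99763161 = 0.28153164
S_0' = S_0 - PV(D) = 27.5100 - 0.28153164 = 27.22846836
d1 = (ln(S_0'/K) + (r + sigma^2/2)*T) / (sigma*sqrt(T)) = -1.05703354
d2 = d1 - sigma*sqrt(T) = -1.13207406
exp(-rT) = 0.99526315
N(d1) = 0.14524814; N(d2) = 0.12880165
C = S_0' * N(d1) - K * exp(-rT) * N(d2) = 27.22846836 * 0.14524814 - 29.7000 * 0.99526315 * 0.12880165 = 0.1476

Answer: Price = 0.1476


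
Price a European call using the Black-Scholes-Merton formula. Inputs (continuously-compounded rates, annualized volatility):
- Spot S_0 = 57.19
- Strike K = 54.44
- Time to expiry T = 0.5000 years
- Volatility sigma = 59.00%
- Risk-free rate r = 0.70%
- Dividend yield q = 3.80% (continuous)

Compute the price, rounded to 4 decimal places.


Answer: Price = 10.0794

Derivation:
d1 = (ln(S/K) + (r - q + 0.5*sigma^2) * T) / (sigma * sqrt(T)) = 0.28956593
d2 = d1 - sigma * sqrt(T) = -0.12762707
exp(-rT) = 0.99650612; exp(-qT) = 0.98117936
C = S_0 * exp(-qT) * N(d1) - K * exp(-rT) * N(d2)
N(d1) = 0.61392583; N(d2) = 0.44922205
C = 57.1900 * 0.98117936 * 0.61392583 - 54.4400 * 0.99650612 * 0.44922205 = 10.0794


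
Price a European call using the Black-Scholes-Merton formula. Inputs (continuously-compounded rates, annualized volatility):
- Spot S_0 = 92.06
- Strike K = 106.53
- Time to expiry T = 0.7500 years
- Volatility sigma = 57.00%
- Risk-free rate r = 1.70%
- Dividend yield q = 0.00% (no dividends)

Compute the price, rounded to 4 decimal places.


Answer: Price = 13.3467

Derivation:
d1 = (ln(S/K) + (r - q + 0.5*sigma^2) * T) / (sigma * sqrt(T)) = -0.02309117
d2 = d1 - sigma * sqrt(T) = -0.51672565
exp(-rT) = 0.98733094; exp(-qT) = 1.00000000
C = S_0 * exp(-qT) * N(d1) - K * exp(-rT) * N(d2)
N(d1) = 0.49078877; N(d2) = 0.30267384
C = 92.0600 * 1.00000000 * 0.49078877 - 106.5300 * 0.98733094 * 0.30267384 = 13.3467


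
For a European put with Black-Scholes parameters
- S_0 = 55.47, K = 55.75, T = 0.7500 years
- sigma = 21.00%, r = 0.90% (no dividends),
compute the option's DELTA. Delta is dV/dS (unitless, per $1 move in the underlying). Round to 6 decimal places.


d1 = 0.1003623024; d2 = -0.0815030324
phi(d1) = 0.3969381400; exp(-qT) = 1.0000000000; exp(-rT) = 0.9932727301
N(-d1) = 0.4600283485
Delta = -exp(-qT) * N(-d1) = -1.0000000000 * 0.4600283485 = -0.460028

Answer: Delta = -0.460028


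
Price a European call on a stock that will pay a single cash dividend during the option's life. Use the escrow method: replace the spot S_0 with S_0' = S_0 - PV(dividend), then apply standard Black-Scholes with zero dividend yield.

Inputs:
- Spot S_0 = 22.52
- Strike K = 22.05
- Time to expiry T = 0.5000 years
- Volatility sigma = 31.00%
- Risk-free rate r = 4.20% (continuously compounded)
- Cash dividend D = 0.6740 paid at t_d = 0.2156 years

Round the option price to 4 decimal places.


Answer: Price = 2.0287

Derivation:
PV(D) = D * exp(-r * t_d) = 0.6740 * 0.99098567 = 0.66792434
S_0' = S_0 - PV(D) = 22.5200 - 0.66792434 = 21.85207566
d1 = (ln(S_0'/K) + (r + sigma^2/2)*T) / (sigma*sqrt(T)) = 0.16426917
d2 = d1 - sigma*sqrt(T) = -0.05493394
exp(-rT) = 0.97921896
N(d1) = 0.56524037; N(d2) = 0.47809555
C = S_0' * N(d1) - K * exp(-rT) * N(d2) = 21.85207566 * 0.56524037 - 22.0500 * 0.97921896 * 0.47809555 = 2.0287


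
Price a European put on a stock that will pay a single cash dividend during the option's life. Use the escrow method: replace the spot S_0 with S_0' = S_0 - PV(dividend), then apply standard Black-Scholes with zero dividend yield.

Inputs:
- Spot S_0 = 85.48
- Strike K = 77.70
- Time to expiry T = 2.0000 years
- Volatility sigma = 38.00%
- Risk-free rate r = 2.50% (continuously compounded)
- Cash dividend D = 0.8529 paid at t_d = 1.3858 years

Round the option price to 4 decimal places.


Answer: Price = 11.9418

Derivation:
PV(D) = D * exp(-r * t_d) = 0.8529 * 0.96594827 = 0.82385728
S_0' = S_0 - PV(D) = 85.4800 - 0.82385728 = 84.65614272
d1 = (ln(S_0'/K) + (r + sigma^2/2)*T) / (sigma*sqrt(T)) = 0.52129106
d2 = d1 - sigma*sqrt(T) = -0.01611010
exp(-rT) = 0.95122942
N(-d1) = 0.30108202; N(-d2) = 0.50642672
P = K * exp(-rT) * N(-d2) - S_0' * N(-d1) = 77.7000 * 0.95122942 * 0.50642672 - 84.65614272 * 0.30108202 = 11.9418


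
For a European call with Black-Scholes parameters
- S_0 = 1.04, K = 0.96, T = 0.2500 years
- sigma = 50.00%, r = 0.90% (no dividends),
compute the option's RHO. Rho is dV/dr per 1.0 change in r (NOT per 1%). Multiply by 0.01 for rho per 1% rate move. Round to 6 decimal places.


Answer: Rho = 0.139100

Derivation:
d1 = 0.4541708307; d2 = 0.2041708307
phi(d1) = 0.3598478035; exp(-qT) = 1.0000000000; exp(-rT) = 0.9977525294
N(d2) = 0.5808899975
Rho = K*T*exp(-rT)*N(d2) = 0.9600 * 0.2500 * 0.9977525294 * 0.5808899975 = 0.139100


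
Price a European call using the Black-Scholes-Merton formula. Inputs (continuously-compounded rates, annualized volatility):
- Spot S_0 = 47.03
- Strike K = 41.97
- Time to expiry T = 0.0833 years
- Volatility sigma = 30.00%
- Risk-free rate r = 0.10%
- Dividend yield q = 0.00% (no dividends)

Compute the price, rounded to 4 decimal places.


d1 = (ln(S/K) + (r - q + 0.5*sigma^2) * T) / (sigma * sqrt(T)) = 1.35892039
d2 = d1 - sigma * sqrt(T) = 1.27233517
exp(-rT) = 0.99991670; exp(-qT) = 1.00000000
C = S_0 * exp(-qT) * N(d1) - K * exp(-rT) * N(d2)
N(d1) = 0.91291409; N(d2) = 0.89837297
C = 47.0300 * 1.00000000 * 0.91291409 - 41.9700 * 0.99991670 * 0.89837297 = 5.2328

Answer: Price = 5.2328


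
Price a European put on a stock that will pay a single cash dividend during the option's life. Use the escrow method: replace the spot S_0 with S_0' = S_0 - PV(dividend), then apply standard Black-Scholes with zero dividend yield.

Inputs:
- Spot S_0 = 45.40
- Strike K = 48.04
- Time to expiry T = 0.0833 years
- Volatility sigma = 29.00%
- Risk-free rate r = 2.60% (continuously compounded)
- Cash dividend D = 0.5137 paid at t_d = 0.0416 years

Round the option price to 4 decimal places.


Answer: Price = 3.5279

Derivation:
PV(D) = D * exp(-r * t_d) = 0.5137 * 0.99891898 = 0.51314468
S_0' = S_0 - PV(D) = 45.4000 - 0.51314468 = 44.88685532
d1 = (ln(S_0'/K) + (r + sigma^2/2)*T) / (sigma*sqrt(T)) = -0.74338286
d2 = d1 - sigma*sqrt(T) = -0.82708191
exp(-rT) = 0.99783654
N(-d1) = 0.77137504; N(-d2) = 0.79590468
P = K * exp(-rT) * N(-d2) - S_0' * N(-d1) = 48.0400 * 0.99783654 * 0.79590468 - 44.88685532 * 0.77137504 = 3.5279


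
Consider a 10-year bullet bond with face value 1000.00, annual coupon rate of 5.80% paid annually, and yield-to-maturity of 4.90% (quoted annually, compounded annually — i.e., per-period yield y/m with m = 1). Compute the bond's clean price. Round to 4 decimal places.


Answer: Price = 1069.8343

Derivation:
Coupon per period c = face * coupon_rate / m = 58.000000
Periods per year m = 1; per-period yield y/m = 0.049000
Number of cashflows N = 10
Cashflows (t years, CF_t, discount factor 1/(1+y/m)^(m*t), PV):
  t = 1.0000: CF_t = 58.000000, DF = 0.953289, PV = 55.290753
  t = 2.0000: CF_t = 58.000000, DF = 0.908760, PV = 52.708058
  t = 3.0000: CF_t = 58.000000, DF = 0.866310, PV = 50.246004
  t = 4.0000: CF_t = 58.000000, DF = 0.825844, PV = 47.898955
  t = 5.0000: CF_t = 58.000000, DF = 0.787268, PV = 45.661540
  t = 6.0000: CF_t = 58.000000, DF = 0.750494, PV = 43.528637
  t = 7.0000: CF_t = 58.000000, DF = 0.715437, PV = 41.495364
  t = 8.0000: CF_t = 58.000000, DF = 0.682018, PV = 39.557067
  t = 9.0000: CF_t = 58.000000, DF = 0.650161, PV = 37.709311
  t = 10.0000: CF_t = 1058.000000, DF = 0.619791, PV = 655.738655
Price P = sum_t PV_t = 1069.834345


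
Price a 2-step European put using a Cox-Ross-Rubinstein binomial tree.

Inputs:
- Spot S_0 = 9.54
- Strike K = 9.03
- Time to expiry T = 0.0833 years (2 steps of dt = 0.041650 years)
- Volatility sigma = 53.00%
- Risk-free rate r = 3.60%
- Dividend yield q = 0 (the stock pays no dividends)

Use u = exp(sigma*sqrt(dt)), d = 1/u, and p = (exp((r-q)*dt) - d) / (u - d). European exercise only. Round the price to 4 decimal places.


dt = T/N = 0.041650
u = exp(sigma*sqrt(dt)) = 1.114231; d = 1/u = 0.897480
p = (exp((r-q)*dt) - d) / (u - d) = 0.479908
Discount per step: exp(-r*dt) = 0.998502
Stock lattice S(k, i) with i counting down-moves:
  k=0: S(0,0) = 9.5400
  k=1: S(1,0) = 10.6298; S(1,1) = 8.5620
  k=2: S(2,0) = 11.8440; S(2,1) = 9.5400; S(2,2) = 7.6842
Terminal payoffs V(N, i) = max(K - S_T, 0):
  V(2,0) = 0.000000; V(2,1) = 0.000000; V(2,2) = 1.345808
Backward induction: V(k, i) = exp(-r*dt) * [p * V(k+1, i) + (1-p) * V(k+1, i+1)].
  V(1,0) = exp(-r*dt) * [p*0.000000 + (1-p)*0.000000] = 0.000000
  V(1,1) = exp(-r*dt) * [p*0.000000 + (1-p)*1.345808] = 0.698895
  V(0,0) = exp(-r*dt) * [p*0.000000 + (1-p)*0.698895] = 0.362945

Answer: Price = V(0,0) = 0.3629


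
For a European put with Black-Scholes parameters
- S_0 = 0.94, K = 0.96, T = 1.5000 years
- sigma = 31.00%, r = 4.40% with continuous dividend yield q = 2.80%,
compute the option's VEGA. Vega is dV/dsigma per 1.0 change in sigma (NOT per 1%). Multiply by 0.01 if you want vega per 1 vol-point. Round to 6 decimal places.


Answer: Vega = 0.431882

Derivation:
d1 = 0.1975963625; d2 = -0.1820745476
phi(d1) = 0.3912295940; exp(-qT) = 0.9588697806; exp(-rT) = 0.9361308643
Vega = S * exp(-qT) * phi(d1) * sqrt(T) = 0.9400 * 0.9588697806 * 0.3912295940 * 1.2247448714 = 0.431882


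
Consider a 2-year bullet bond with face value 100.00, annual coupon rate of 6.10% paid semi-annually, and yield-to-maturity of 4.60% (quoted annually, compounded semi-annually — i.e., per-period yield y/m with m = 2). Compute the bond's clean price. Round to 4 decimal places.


Coupon per period c = face * coupon_rate / m = 3.050000
Periods per year m = 2; per-period yield y/m = 0.023000
Number of cashflows N = 4
Cashflows (t years, CF_t, discount factor 1/(1+y/m)^(m*t), PV):
  t = 0.5000: CF_t = 3.050000, DF = 0.977517, PV = 2.981427
  t = 1.0000: CF_t = 3.050000, DF = 0.955540, PV = 2.914396
  t = 1.5000: CF_t = 3.050000, DF = 0.934056, PV = 2.848872
  t = 2.0000: CF_t = 103.050000, DF = 0.913056, PV = 94.090432
Price P = sum_t PV_t = 102.835127

Answer: Price = 102.8351


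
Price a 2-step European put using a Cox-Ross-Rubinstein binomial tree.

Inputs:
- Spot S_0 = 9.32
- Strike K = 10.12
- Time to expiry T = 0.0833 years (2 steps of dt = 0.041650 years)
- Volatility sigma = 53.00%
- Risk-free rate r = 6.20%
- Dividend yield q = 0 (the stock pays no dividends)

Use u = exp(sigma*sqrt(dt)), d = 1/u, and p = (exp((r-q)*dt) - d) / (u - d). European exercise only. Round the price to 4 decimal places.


dt = T/N = 0.041650
u = exp(sigma*sqrt(dt)) = 1.114231; d = 1/u = 0.897480
p = (exp((r-q)*dt) - d) / (u - d) = 0.484914
Discount per step: exp(-r*dt) = 0.997421
Stock lattice S(k, i) with i counting down-moves:
  k=0: S(0,0) = 9.3200
  k=1: S(1,0) = 10.3846; S(1,1) = 8.3645
  k=2: S(2,0) = 11.5709; S(2,1) = 9.3200; S(2,2) = 7.5070
Terminal payoffs V(N, i) = max(K - S_T, 0):
  V(2,0) = 0.000000; V(2,1) = 0.800000; V(2,2) = 2.613012
Backward induction: V(k, i) = exp(-r*dt) * [p * V(k+1, i) + (1-p) * V(k+1, i+1)].
  V(1,0) = exp(-r*dt) * [p*0.000000 + (1-p)*0.800000] = 0.411006
  V(1,1) = exp(-r*dt) * [p*0.800000 + (1-p)*2.613012] = 1.729385
  V(0,0) = exp(-r*dt) * [p*0.411006 + (1-p)*1.729385] = 1.087273

Answer: Price = V(0,0) = 1.0873


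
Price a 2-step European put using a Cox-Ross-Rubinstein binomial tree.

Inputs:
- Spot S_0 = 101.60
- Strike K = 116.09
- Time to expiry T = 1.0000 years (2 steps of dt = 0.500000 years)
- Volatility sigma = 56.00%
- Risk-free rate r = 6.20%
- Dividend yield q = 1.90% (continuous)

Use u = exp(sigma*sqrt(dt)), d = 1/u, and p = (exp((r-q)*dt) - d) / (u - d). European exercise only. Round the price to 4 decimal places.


Answer: Price = V(0,0) = 28.1432

Derivation:
dt = T/N = 0.500000
u = exp(sigma*sqrt(dt)) = 1.485839; d = 1/u = 0.673020
p = (exp((r-q)*dt) - d) / (u - d) = 0.429016
Discount per step: exp(-r*dt) = 0.969476
Stock lattice S(k, i) with i counting down-moves:
  k=0: S(0,0) = 101.6000
  k=1: S(1,0) = 150.9613; S(1,1) = 68.3789
  k=2: S(2,0) = 224.3042; S(2,1) = 101.6000; S(2,2) = 46.0204
Terminal payoffs V(N, i) = max(K - S_T, 0):
  V(2,0) = 0.000000; V(2,1) = 14.490000; V(2,2) = 70.069638
Backward induction: V(k, i) = exp(-r*dt) * [p * V(k+1, i) + (1-p) * V(k+1, i+1)].
  V(1,0) = exp(-r*dt) * [p*0.000000 + (1-p)*14.490000] = 8.021010
  V(1,1) = exp(-r*dt) * [p*14.490000 + (1-p)*70.069638] = 44.814081
  V(0,0) = exp(-r*dt) * [p*8.021010 + (1-p)*44.814081] = 28.143157


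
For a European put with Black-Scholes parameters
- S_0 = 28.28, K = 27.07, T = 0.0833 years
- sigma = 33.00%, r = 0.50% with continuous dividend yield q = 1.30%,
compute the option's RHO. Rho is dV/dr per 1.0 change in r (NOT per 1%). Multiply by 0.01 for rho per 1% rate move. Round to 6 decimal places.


d1 = 0.4997496153; d2 = 0.4045058754
phi(d1) = 0.3521093944; exp(-qT) = 0.9989176861; exp(-rT) = 0.9995835867
N(-d2) = 0.3429203791
Rho = -K*T*exp(-rT)*N(-d2) = -27.0700 * 0.0833 * 0.9995835867 * 0.3429203791 = -0.772940

Answer: Rho = -0.772940


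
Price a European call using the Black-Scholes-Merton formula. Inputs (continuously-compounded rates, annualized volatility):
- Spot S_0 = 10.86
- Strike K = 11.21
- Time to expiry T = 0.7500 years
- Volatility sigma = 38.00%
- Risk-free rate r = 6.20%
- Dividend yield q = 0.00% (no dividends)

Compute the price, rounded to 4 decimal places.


d1 = (ln(S/K) + (r - q + 0.5*sigma^2) * T) / (sigma * sqrt(T)) = 0.20945684
d2 = d1 - sigma * sqrt(T) = -0.11963282
exp(-rT) = 0.95456456; exp(-qT) = 1.00000000
C = S_0 * exp(-qT) * N(d1) - K * exp(-rT) * N(d2)
N(d1) = 0.58295419; N(d2) = 0.45238701
C = 10.8600 * 1.00000000 * 0.58295419 - 11.2100 * 0.95456456 * 0.45238701 = 1.4900

Answer: Price = 1.4900


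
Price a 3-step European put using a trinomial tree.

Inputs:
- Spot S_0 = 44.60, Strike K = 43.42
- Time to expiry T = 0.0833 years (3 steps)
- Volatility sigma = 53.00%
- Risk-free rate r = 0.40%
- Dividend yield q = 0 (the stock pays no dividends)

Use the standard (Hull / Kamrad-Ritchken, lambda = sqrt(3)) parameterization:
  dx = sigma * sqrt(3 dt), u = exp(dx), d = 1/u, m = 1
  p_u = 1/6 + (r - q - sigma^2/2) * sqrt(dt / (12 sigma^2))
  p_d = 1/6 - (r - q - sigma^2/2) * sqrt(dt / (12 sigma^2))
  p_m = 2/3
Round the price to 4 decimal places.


dt = T/N = 0.027767; dx = sigma*sqrt(3*dt) = 0.152967
u = exp(dx) = 1.165287; d = 1/u = 0.858158
p_u = 0.154282, p_m = 0.666667, p_d = 0.179051
Discount per step: exp(-r*dt) = 0.999889
Stock lattice S(k, j) with j the centered position index:
  k=0: S(0,+0) = 44.6000
  k=1: S(1,-1) = 38.2738; S(1,+0) = 44.6000; S(1,+1) = 51.9718
  k=2: S(2,-2) = 32.8450; S(2,-1) = 38.2738; S(2,+0) = 44.6000; S(2,+1) = 51.9718; S(2,+2) = 60.5620
  k=3: S(3,-3) = 28.1862; S(3,-2) = 32.8450; S(3,-1) = 38.2738; S(3,+0) = 44.6000; S(3,+1) = 51.9718; S(3,+2) = 60.5620; S(3,+3) = 70.5721
Terminal payoffs V(N, j) = max(K - S_T, 0):
  V(3,-3) = 15.233808; V(3,-2) = 10.575003; V(3,-1) = 5.146160; V(3,+0) = 0.000000; V(3,+1) = 0.000000; V(3,+2) = 0.000000; V(3,+3) = 0.000000
Backward induction: V(k, j) = exp(-r*dt) * [p_u * V(k+1, j+1) + p_m * V(k+1, j) + p_d * V(k+1, j-1)]
  V(2,-2) = exp(-r*dt) * [p_u*5.146160 + p_m*10.575003 + p_d*15.233808] = 10.570417
  V(2,-1) = exp(-r*dt) * [p_u*0.000000 + p_m*5.146160 + p_d*10.575003] = 5.323646
  V(2,+0) = exp(-r*dt) * [p_u*0.000000 + p_m*0.000000 + p_d*5.146160] = 0.921322
  V(2,+1) = exp(-r*dt) * [p_u*0.000000 + p_m*0.000000 + p_d*0.000000] = 0.000000
  V(2,+2) = exp(-r*dt) * [p_u*0.000000 + p_m*0.000000 + p_d*0.000000] = 0.000000
  V(1,-1) = exp(-r*dt) * [p_u*0.921322 + p_m*5.323646 + p_d*10.570417] = 5.583263
  V(1,+0) = exp(-r*dt) * [p_u*0.000000 + p_m*0.921322 + p_d*5.323646] = 1.567244
  V(1,+1) = exp(-r*dt) * [p_u*0.000000 + p_m*0.000000 + p_d*0.921322] = 0.164945
  V(0,+0) = exp(-r*dt) * [p_u*0.164945 + p_m*1.567244 + p_d*5.583263] = 2.069736

Answer: Price = V(0,0) = 2.0697


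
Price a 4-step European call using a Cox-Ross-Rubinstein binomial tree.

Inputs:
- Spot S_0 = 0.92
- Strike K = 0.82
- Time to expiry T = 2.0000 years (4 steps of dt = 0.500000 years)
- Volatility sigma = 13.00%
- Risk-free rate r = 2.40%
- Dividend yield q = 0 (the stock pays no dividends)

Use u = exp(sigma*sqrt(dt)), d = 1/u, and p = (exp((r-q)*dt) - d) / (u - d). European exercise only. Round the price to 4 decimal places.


Answer: Price = V(0,0) = 0.1569

Derivation:
dt = T/N = 0.500000
u = exp(sigma*sqrt(dt)) = 1.096281; d = 1/u = 0.912175
p = (exp((r-q)*dt) - d) / (u - d) = 0.542607
Discount per step: exp(-r*dt) = 0.988072
Stock lattice S(k, i) with i counting down-moves:
  k=0: S(0,0) = 0.9200
  k=1: S(1,0) = 1.0086; S(1,1) = 0.8392
  k=2: S(2,0) = 1.1057; S(2,1) = 0.9200; S(2,2) = 0.7655
  k=3: S(3,0) = 1.2121; S(3,1) = 1.0086; S(3,2) = 0.8392; S(3,3) = 0.6983
  k=4: S(4,0) = 1.3289; S(4,1) = 1.1057; S(4,2) = 0.9200; S(4,3) = 0.7655; S(4,4) = 0.6369
Terminal payoffs V(N, i) = max(S_T - K, 0):
  V(4,0) = 0.508850; V(4,1) = 0.285686; V(4,2) = 0.100000; V(4,3) = 0.000000; V(4,4) = 0.000000
Backward induction: V(k, i) = exp(-r*dt) * [p * V(k+1, i) + (1-p) * V(k+1, i+1)].
  V(3,0) = exp(-r*dt) * [p*0.508850 + (1-p)*0.285686] = 0.401924
  V(3,1) = exp(-r*dt) * [p*0.285686 + (1-p)*0.100000] = 0.198360
  V(3,2) = exp(-r*dt) * [p*0.100000 + (1-p)*0.000000] = 0.053614
  V(3,3) = exp(-r*dt) * [p*0.000000 + (1-p)*0.000000] = 0.000000
  V(2,0) = exp(-r*dt) * [p*0.401924 + (1-p)*0.198360] = 0.305132
  V(2,1) = exp(-r*dt) * [p*0.198360 + (1-p)*0.053614] = 0.130578
  V(2,2) = exp(-r*dt) * [p*0.053614 + (1-p)*0.000000] = 0.028744
  V(1,0) = exp(-r*dt) * [p*0.305132 + (1-p)*0.130578] = 0.222605
  V(1,1) = exp(-r*dt) * [p*0.130578 + (1-p)*0.028744] = 0.082998
  V(0,0) = exp(-r*dt) * [p*0.222605 + (1-p)*0.082998] = 0.156856


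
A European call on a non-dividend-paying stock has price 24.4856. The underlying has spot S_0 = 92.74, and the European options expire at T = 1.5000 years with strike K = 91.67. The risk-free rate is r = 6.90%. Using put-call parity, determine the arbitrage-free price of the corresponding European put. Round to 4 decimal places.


Put-call parity: C - P = S_0 * exp(-qT) - K * exp(-rT).
S_0 * exp(-qT) = 92.7400 * 1.00000000 = 92.74000000
K * exp(-rT) = 91.6700 * 0.90167602 = 82.65664100
P = C - S*exp(-qT) + K*exp(-rT)
P = 24.4856 - 92.74000000 + 82.65664100 = 14.4022

Answer: Put price = 14.4022


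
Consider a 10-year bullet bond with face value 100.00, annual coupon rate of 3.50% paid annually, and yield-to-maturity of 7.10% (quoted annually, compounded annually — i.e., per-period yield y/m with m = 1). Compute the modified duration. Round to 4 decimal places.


Coupon per period c = face * coupon_rate / m = 3.500000
Periods per year m = 1; per-period yield y/m = 0.071000
Number of cashflows N = 10
Cashflows (t years, CF_t, discount factor 1/(1+y/m)^(m*t), PV):
  t = 1.0000: CF_t = 3.500000, DF = 0.933707, PV = 3.267974
  t = 2.0000: CF_t = 3.500000, DF = 0.871808, PV = 3.051329
  t = 3.0000: CF_t = 3.500000, DF = 0.814013, PV = 2.849047
  t = 4.0000: CF_t = 3.500000, DF = 0.760050, PV = 2.660175
  t = 5.0000: CF_t = 3.500000, DF = 0.709664, PV = 2.483823
  t = 6.0000: CF_t = 3.500000, DF = 0.662618, PV = 2.319163
  t = 7.0000: CF_t = 3.500000, DF = 0.618691, PV = 2.165418
  t = 8.0000: CF_t = 3.500000, DF = 0.577676, PV = 2.021866
  t = 9.0000: CF_t = 3.500000, DF = 0.539380, PV = 1.887830
  t = 10.0000: CF_t = 103.500000, DF = 0.503623, PV = 52.124949
Price P = sum_t PV_t = 74.831573
First compute Macaulay numerator sum_t t * PV_t:
  t * PV_t at t = 1.0000: 3.267974
  t * PV_t at t = 2.0000: 6.102659
  t * PV_t at t = 3.0000: 8.547141
  t * PV_t at t = 4.0000: 10.640699
  t * PV_t at t = 5.0000: 12.419116
  t * PV_t at t = 6.0000: 13.914976
  t * PV_t at t = 7.0000: 15.157926
  t * PV_t at t = 8.0000: 16.174925
  t * PV_t at t = 9.0000: 16.990467
  t * PV_t at t = 10.0000: 521.249488
Macaulay duration D = 624.465371 / 74.831573 = 8.344945
Modified duration = D / (1 + y/m) = 8.344945 / (1 + 0.071000) = 7.791732

Answer: Modified duration = 7.7917


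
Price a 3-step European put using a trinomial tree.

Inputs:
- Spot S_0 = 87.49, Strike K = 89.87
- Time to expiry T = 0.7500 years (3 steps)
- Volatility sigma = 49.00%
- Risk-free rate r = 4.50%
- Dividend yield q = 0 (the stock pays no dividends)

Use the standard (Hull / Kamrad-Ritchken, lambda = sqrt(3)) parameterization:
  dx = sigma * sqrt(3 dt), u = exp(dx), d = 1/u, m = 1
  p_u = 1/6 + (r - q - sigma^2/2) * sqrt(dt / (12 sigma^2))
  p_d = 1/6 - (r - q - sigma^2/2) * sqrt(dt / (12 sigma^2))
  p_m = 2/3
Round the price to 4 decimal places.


dt = T/N = 0.250000; dx = sigma*sqrt(3*dt) = 0.424352
u = exp(dx) = 1.528600; d = 1/u = 0.654193
p_u = 0.144559, p_m = 0.666667, p_d = 0.188774
Discount per step: exp(-r*dt) = 0.988813
Stock lattice S(k, j) with j the centered position index:
  k=0: S(0,+0) = 87.4900
  k=1: S(1,-1) = 57.2354; S(1,+0) = 87.4900; S(1,+1) = 133.7372
  k=2: S(2,-2) = 37.4430; S(2,-1) = 57.2354; S(2,+0) = 87.4900; S(2,+1) = 133.7372; S(2,+2) = 204.4308
  k=3: S(3,-3) = 24.4950; S(3,-2) = 37.4430; S(3,-1) = 57.2354; S(3,+0) = 87.4900; S(3,+1) = 133.7372; S(3,+2) = 204.4308; S(3,+3) = 312.4929
Terminal payoffs V(N, j) = max(K - S_T, 0):
  V(3,-3) = 65.375046; V(3,-2) = 52.427006; V(3,-1) = 32.634631; V(3,+0) = 2.380000; V(3,+1) = 0.000000; V(3,+2) = 0.000000; V(3,+3) = 0.000000
Backward induction: V(k, j) = exp(-r*dt) * [p_u * V(k+1, j+1) + p_m * V(k+1, j) + p_d * V(k+1, j-1)]
  V(2,-2) = exp(-r*dt) * [p_u*32.634631 + p_m*52.427006 + p_d*65.375046] = 51.428248
  V(2,-1) = exp(-r*dt) * [p_u*2.380000 + p_m*32.634631 + p_d*52.427006] = 31.639369
  V(2,+0) = exp(-r*dt) * [p_u*0.000000 + p_m*2.380000 + p_d*32.634631] = 7.660565
  V(2,+1) = exp(-r*dt) * [p_u*0.000000 + p_m*0.000000 + p_d*2.380000] = 0.444256
  V(2,+2) = exp(-r*dt) * [p_u*0.000000 + p_m*0.000000 + p_d*0.000000] = 0.000000
  V(1,-1) = exp(-r*dt) * [p_u*7.660565 + p_m*31.639369 + p_d*51.428248] = 31.551669
  V(1,+0) = exp(-r*dt) * [p_u*0.444256 + p_m*7.660565 + p_d*31.639369] = 11.019284
  V(1,+1) = exp(-r*dt) * [p_u*0.000000 + p_m*0.444256 + p_d*7.660565] = 1.722794
  V(0,+0) = exp(-r*dt) * [p_u*1.722794 + p_m*11.019284 + p_d*31.551669] = 13.399768

Answer: Price = V(0,0) = 13.3998


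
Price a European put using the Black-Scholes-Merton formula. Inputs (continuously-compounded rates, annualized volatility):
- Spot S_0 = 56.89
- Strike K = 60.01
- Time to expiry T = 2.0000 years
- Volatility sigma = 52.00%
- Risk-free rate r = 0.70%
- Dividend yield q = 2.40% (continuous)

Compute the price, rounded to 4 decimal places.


Answer: Price = 18.8527

Derivation:
d1 = (ln(S/K) + (r - q + 0.5*sigma^2) * T) / (sigma * sqrt(T)) = 0.24885857
d2 = d1 - sigma * sqrt(T) = -0.48653249
exp(-rT) = 0.98609754; exp(-qT) = 0.95313379
P = K * exp(-rT) * N(-d2) - S_0 * exp(-qT) * N(-d1)
N(-d1) = 0.40173509; N(-d2) = 0.68670516
P = 60.0100 * 0.98609754 * 0.68670516 - 56.8900 * 0.95313379 * 0.40173509 = 18.8527


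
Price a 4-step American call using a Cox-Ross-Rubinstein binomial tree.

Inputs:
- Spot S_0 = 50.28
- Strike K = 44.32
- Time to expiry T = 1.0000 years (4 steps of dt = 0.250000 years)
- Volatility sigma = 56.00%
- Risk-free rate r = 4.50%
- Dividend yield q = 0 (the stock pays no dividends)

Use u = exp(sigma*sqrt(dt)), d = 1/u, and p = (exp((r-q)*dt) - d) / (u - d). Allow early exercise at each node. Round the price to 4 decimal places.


dt = T/N = 0.250000
u = exp(sigma*sqrt(dt)) = 1.323130; d = 1/u = 0.755784
p = (exp((r-q)*dt) - d) / (u - d) = 0.450395
Discount per step: exp(-r*dt) = 0.988813
Stock lattice S(k, i) with i counting down-moves:
  k=0: S(0,0) = 50.2800
  k=1: S(1,0) = 66.5270; S(1,1) = 38.0008
  k=2: S(2,0) = 88.0238; S(2,1) = 50.2800; S(2,2) = 28.7204
  k=3: S(3,0) = 116.4669; S(3,1) = 66.5270; S(3,2) = 38.0008; S(3,3) = 21.7064
  k=4: S(4,0) = 154.1009; S(4,1) = 88.0238; S(4,2) = 50.2800; S(4,3) = 28.7204; S(4,4) = 16.4053
Terminal payoffs V(N, i) = max(S_T - K, 0):
  V(4,0) = 109.780869; V(4,1) = 43.703813; V(4,2) = 5.960000; V(4,3) = 0.000000; V(4,4) = 0.000000
Backward induction: V(k, i) = exp(-r*dt) * [p * V(k+1, i) + (1-p) * V(k+1, i+1)]; then take max(V_cont, immediate exercise) for American.
  V(3,0) = exp(-r*dt) * [p*109.780869 + (1-p)*43.703813] = 72.642737; exercise = 72.146932; V(3,0) = max -> 72.642737
  V(3,1) = exp(-r*dt) * [p*43.703813 + (1-p)*5.960000] = 22.702773; exercise = 22.206967; V(3,1) = max -> 22.702773
  V(3,2) = exp(-r*dt) * [p*5.960000 + (1-p)*0.000000] = 2.654324; exercise = 0.000000; V(3,2) = max -> 2.654324
  V(3,3) = exp(-r*dt) * [p*0.000000 + (1-p)*0.000000] = 0.000000; exercise = 0.000000; V(3,3) = max -> 0.000000
  V(2,0) = exp(-r*dt) * [p*72.642737 + (1-p)*22.702773] = 44.689878; exercise = 43.703813; V(2,0) = max -> 44.689878
  V(2,1) = exp(-r*dt) * [p*22.702773 + (1-p)*2.654324] = 11.553334; exercise = 5.960000; V(2,1) = max -> 11.553334
  V(2,2) = exp(-r*dt) * [p*2.654324 + (1-p)*0.000000] = 1.182120; exercise = 0.000000; V(2,2) = max -> 1.182120
  V(1,0) = exp(-r*dt) * [p*44.689878 + (1-p)*11.553334] = 26.181658; exercise = 22.206967; V(1,0) = max -> 26.181658
  V(1,1) = exp(-r*dt) * [p*11.553334 + (1-p)*1.182120] = 5.787782; exercise = 0.000000; V(1,1) = max -> 5.787782
  V(0,0) = exp(-r*dt) * [p*26.181658 + (1-p)*5.787782] = 14.805577; exercise = 5.960000; V(0,0) = max -> 14.805577

Answer: Price = V(0,0) = 14.8056


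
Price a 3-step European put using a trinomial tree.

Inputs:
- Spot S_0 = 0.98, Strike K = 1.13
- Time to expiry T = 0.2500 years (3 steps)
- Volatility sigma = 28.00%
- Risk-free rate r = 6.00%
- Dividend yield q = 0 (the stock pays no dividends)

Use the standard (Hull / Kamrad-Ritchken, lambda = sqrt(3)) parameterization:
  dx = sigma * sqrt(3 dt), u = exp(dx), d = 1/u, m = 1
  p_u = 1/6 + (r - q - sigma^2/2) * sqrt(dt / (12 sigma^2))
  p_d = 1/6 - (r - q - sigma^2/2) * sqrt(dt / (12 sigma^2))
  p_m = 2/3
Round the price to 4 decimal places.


dt = T/N = 0.083333; dx = sigma*sqrt(3*dt) = 0.140000
u = exp(dx) = 1.150274; d = 1/u = 0.869358
p_u = 0.172857, p_m = 0.666667, p_d = 0.160476
Discount per step: exp(-r*dt) = 0.995012
Stock lattice S(k, j) with j the centered position index:
  k=0: S(0,+0) = 0.9800
  k=1: S(1,-1) = 0.8520; S(1,+0) = 0.9800; S(1,+1) = 1.1273
  k=2: S(2,-2) = 0.7407; S(2,-1) = 0.8520; S(2,+0) = 0.9800; S(2,+1) = 1.1273; S(2,+2) = 1.2967
  k=3: S(3,-3) = 0.6439; S(3,-2) = 0.7407; S(3,-1) = 0.8520; S(3,+0) = 0.9800; S(3,+1) = 1.1273; S(3,+2) = 1.2967; S(3,+3) = 1.4915
Terminal payoffs V(N, j) = max(K - S_T, 0):
  V(3,-3) = 0.486094; V(3,-2) = 0.389332; V(3,-1) = 0.278029; V(3,+0) = 0.150000; V(3,+1) = 0.002732; V(3,+2) = 0.000000; V(3,+3) = 0.000000
Backward induction: V(k, j) = exp(-r*dt) * [p_u * V(k+1, j+1) + p_m * V(k+1, j) + p_d * V(k+1, j-1)]
  V(2,-2) = exp(-r*dt) * [p_u*0.278029 + p_m*0.389332 + p_d*0.486094] = 0.383697
  V(2,-1) = exp(-r*dt) * [p_u*0.150000 + p_m*0.278029 + p_d*0.389332] = 0.272394
  V(2,+0) = exp(-r*dt) * [p_u*0.002732 + p_m*0.150000 + p_d*0.278029] = 0.144366
  V(2,+1) = exp(-r*dt) * [p_u*0.000000 + p_m*0.002732 + p_d*0.150000] = 0.025763
  V(2,+2) = exp(-r*dt) * [p_u*0.000000 + p_m*0.000000 + p_d*0.002732] = 0.000436
  V(1,-1) = exp(-r*dt) * [p_u*0.144366 + p_m*0.272394 + p_d*0.383697] = 0.266788
  V(1,+0) = exp(-r*dt) * [p_u*0.025763 + p_m*0.144366 + p_d*0.272394] = 0.143690
  V(1,+1) = exp(-r*dt) * [p_u*0.000436 + p_m*0.025763 + p_d*0.144366] = 0.040217
  V(0,+0) = exp(-r*dt) * [p_u*0.040217 + p_m*0.143690 + p_d*0.266788] = 0.144832

Answer: Price = V(0,0) = 0.1448


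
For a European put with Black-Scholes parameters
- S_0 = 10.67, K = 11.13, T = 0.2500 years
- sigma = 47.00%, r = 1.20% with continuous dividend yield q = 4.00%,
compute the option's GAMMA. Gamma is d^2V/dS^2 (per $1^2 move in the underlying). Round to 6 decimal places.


d1 = -0.0918961701; d2 = -0.3268961701
phi(d1) = 0.3972613167; exp(-qT) = 0.9900498337; exp(-rT) = 0.9970044955
Gamma = exp(-qT) * phi(d1) / (S * sigma * sqrt(T)) = 0.9900498337 * 0.3972613167 / (10.6700 * 0.4700 * 0.5000000000) = 0.156856

Answer: Gamma = 0.156856


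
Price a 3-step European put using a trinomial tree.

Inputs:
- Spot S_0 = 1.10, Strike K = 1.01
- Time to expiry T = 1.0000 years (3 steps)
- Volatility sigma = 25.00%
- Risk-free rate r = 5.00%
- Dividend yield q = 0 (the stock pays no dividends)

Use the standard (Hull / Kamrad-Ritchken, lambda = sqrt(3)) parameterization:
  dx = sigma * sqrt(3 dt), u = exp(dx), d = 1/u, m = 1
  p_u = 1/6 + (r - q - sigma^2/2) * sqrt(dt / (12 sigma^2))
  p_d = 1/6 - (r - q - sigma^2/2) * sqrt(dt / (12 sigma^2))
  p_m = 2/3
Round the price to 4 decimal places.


dt = T/N = 0.333333; dx = sigma*sqrt(3*dt) = 0.250000
u = exp(dx) = 1.284025; d = 1/u = 0.778801
p_u = 0.179167, p_m = 0.666667, p_d = 0.154167
Discount per step: exp(-r*dt) = 0.983471
Stock lattice S(k, j) with j the centered position index:
  k=0: S(0,+0) = 1.1000
  k=1: S(1,-1) = 0.8567; S(1,+0) = 1.1000; S(1,+1) = 1.4124
  k=2: S(2,-2) = 0.6672; S(2,-1) = 0.8567; S(2,+0) = 1.1000; S(2,+1) = 1.4124; S(2,+2) = 1.8136
  k=3: S(3,-3) = 0.5196; S(3,-2) = 0.6672; S(3,-1) = 0.8567; S(3,+0) = 1.1000; S(3,+1) = 1.4124; S(3,+2) = 1.8136; S(3,+3) = 2.3287
Terminal payoffs V(N, j) = max(K - S_T, 0):
  V(3,-3) = 0.490397; V(3,-2) = 0.342816; V(3,-1) = 0.153319; V(3,+0) = 0.000000; V(3,+1) = 0.000000; V(3,+2) = 0.000000; V(3,+3) = 0.000000
Backward induction: V(k, j) = exp(-r*dt) * [p_u * V(k+1, j+1) + p_m * V(k+1, j) + p_d * V(k+1, j-1)]
  V(2,-2) = exp(-r*dt) * [p_u*0.153319 + p_m*0.342816 + p_d*0.490397] = 0.326136
  V(2,-1) = exp(-r*dt) * [p_u*0.000000 + p_m*0.153319 + p_d*0.342816] = 0.152501
  V(2,+0) = exp(-r*dt) * [p_u*0.000000 + p_m*0.000000 + p_d*0.153319] = 0.023246
  V(2,+1) = exp(-r*dt) * [p_u*0.000000 + p_m*0.000000 + p_d*0.000000] = 0.000000
  V(2,+2) = exp(-r*dt) * [p_u*0.000000 + p_m*0.000000 + p_d*0.000000] = 0.000000
  V(1,-1) = exp(-r*dt) * [p_u*0.023246 + p_m*0.152501 + p_d*0.326136] = 0.153531
  V(1,+0) = exp(-r*dt) * [p_u*0.000000 + p_m*0.023246 + p_d*0.152501] = 0.038363
  V(1,+1) = exp(-r*dt) * [p_u*0.000000 + p_m*0.000000 + p_d*0.023246] = 0.003525
  V(0,+0) = exp(-r*dt) * [p_u*0.003525 + p_m*0.038363 + p_d*0.153531] = 0.049052

Answer: Price = V(0,0) = 0.0491


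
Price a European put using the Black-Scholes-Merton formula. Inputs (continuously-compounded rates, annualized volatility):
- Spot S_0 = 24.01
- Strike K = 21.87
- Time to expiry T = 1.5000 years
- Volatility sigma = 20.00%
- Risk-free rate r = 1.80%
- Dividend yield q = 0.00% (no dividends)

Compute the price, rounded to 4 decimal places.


d1 = (ln(S/K) + (r - q + 0.5*sigma^2) * T) / (sigma * sqrt(T)) = 0.61381998
d2 = d1 - sigma * sqrt(T) = 0.36887101
exp(-rT) = 0.97336124; exp(-qT) = 1.00000000
P = K * exp(-rT) * N(-d2) - S_0 * exp(-qT) * N(-d1)
N(-d1) = 0.26966714; N(-d2) = 0.35611194
P = 21.8700 * 0.97336124 * 0.35611194 - 24.0100 * 1.00000000 * 0.26966714 = 1.1060

Answer: Price = 1.1060


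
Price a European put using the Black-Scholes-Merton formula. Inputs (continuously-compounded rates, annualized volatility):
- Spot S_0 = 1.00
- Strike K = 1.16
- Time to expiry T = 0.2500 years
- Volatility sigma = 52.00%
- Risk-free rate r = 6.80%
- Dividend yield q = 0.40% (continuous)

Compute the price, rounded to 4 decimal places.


Answer: Price = 0.1953

Derivation:
d1 = (ln(S/K) + (r - q + 0.5*sigma^2) * T) / (sigma * sqrt(T)) = -0.37930771
d2 = d1 - sigma * sqrt(T) = -0.63930771
exp(-rT) = 0.98314368; exp(-qT) = 0.99900050
P = K * exp(-rT) * N(-d2) - S_0 * exp(-qT) * N(-d1)
N(-d1) = 0.64777031; N(-d2) = 0.73868861
P = 1.1600 * 0.98314368 * 0.73868861 - 1.0000 * 0.99900050 * 0.64777031 = 0.1953


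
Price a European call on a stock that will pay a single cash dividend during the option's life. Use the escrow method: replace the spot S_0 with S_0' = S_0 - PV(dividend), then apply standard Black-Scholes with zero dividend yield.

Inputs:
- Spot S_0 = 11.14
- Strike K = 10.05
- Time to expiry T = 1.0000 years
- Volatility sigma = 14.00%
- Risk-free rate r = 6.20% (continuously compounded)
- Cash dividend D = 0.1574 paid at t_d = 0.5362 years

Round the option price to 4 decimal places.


Answer: Price = 1.6436

Derivation:
PV(D) = D * exp(-r * t_d) = 0.1574 * 0.96730212 = 0.15225335
S_0' = S_0 - PV(D) = 11.1400 - 0.15225335 = 10.98774665
d1 = (ln(S_0'/K) + (r + sigma^2/2)*T) / (sigma*sqrt(T)) = 1.15005769
d2 = d1 - sigma*sqrt(T) = 1.01005769
exp(-rT) = 0.93988289
N(d1) = 0.87493994; N(d2) = 0.84376617
C = S_0' * N(d1) - K * exp(-rT) * N(d2) = 10.98774665 * 0.87493994 - 10.0500 * 0.93988289 * 0.84376617 = 1.6436


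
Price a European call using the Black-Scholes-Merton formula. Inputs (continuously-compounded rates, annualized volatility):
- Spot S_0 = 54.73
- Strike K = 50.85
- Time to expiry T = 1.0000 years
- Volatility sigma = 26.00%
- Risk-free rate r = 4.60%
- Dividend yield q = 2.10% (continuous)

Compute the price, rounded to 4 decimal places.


d1 = (ln(S/K) + (r - q + 0.5*sigma^2) * T) / (sigma * sqrt(T)) = 0.50896878
d2 = d1 - sigma * sqrt(T) = 0.24896878
exp(-rT) = 0.95504196; exp(-qT) = 0.97921896
C = S_0 * exp(-qT) * N(d1) - K * exp(-rT) * N(d2)
N(d1) = 0.69461295; N(d2) = 0.59830753
C = 54.7300 * 0.97921896 * 0.69461295 - 50.8500 * 0.95504196 * 0.59830753 = 8.1700

Answer: Price = 8.1700
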